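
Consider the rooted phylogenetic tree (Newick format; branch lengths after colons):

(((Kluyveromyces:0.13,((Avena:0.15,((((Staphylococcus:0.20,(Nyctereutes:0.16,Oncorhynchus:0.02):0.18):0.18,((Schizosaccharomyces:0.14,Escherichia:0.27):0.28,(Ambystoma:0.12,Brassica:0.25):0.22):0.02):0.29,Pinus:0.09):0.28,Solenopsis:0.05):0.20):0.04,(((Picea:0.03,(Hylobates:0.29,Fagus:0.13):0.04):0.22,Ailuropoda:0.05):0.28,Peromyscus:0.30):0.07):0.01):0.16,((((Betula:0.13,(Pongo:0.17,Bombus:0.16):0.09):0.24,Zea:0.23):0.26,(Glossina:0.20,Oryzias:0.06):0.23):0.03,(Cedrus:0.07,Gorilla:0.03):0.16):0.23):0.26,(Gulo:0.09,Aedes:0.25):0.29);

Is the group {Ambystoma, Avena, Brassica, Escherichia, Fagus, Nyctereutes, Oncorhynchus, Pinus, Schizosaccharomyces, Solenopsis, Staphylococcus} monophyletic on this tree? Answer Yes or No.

No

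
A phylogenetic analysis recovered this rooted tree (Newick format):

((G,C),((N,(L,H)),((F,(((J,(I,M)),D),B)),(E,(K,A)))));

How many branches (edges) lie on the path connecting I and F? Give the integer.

The MRCA of I and F is the node subtending (F,(((J,(I,M)),D),B)).
From I up to that node: 5 branches. From F up to the same node: 1 branch. Total: 5 + 1 = 6.

6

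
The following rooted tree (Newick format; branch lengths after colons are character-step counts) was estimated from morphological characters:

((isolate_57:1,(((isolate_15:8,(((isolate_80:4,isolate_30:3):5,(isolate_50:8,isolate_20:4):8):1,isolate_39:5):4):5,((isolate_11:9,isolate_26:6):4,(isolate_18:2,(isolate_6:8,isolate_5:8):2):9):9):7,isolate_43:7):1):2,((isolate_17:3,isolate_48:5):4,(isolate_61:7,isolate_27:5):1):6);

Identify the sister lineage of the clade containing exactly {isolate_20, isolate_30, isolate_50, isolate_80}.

The clade containing exactly {isolate_20, isolate_30, isolate_50, isolate_80} attaches to the tree at the node subtending (((isolate_80,isolate_30),(isolate_50,isolate_20)),isolate_39).
The other lineage descending from that same node — the sister group — is the single tip isolate_39.

isolate_39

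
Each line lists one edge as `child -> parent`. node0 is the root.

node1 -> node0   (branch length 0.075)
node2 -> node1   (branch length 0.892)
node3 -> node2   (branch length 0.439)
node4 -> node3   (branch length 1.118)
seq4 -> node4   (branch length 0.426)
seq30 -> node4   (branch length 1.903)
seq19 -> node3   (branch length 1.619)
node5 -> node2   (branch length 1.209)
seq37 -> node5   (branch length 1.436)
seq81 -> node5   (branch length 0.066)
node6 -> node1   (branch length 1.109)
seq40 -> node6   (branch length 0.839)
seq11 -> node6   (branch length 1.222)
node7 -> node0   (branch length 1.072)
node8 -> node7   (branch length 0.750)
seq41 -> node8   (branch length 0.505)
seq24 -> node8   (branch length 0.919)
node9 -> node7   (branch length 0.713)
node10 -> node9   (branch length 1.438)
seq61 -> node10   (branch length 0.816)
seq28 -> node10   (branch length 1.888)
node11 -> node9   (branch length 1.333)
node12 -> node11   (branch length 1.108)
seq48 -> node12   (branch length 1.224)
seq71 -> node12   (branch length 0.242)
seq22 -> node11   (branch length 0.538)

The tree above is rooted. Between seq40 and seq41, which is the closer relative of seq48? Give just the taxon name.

seq41

The MRCA of seq48 and seq41 subtends ((seq41,seq24),((seq61,seq28),((seq48,seq71),seq22))) (7 taxa).
The MRCA of seq48 and seq40 is the root, subtending the entire tree (14 taxa).
The first is nested inside the second, so seq48 shares a more recent common ancestor with seq41.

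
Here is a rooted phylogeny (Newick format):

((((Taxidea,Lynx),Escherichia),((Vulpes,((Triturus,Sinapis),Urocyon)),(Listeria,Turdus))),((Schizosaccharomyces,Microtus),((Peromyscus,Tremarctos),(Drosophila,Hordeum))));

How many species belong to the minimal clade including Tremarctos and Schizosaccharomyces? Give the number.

The MRCA of Tremarctos and Schizosaccharomyces is the node subtending ((Schizosaccharomyces,Microtus),((Peromyscus,Tremarctos),(Drosophila,Hordeum))).
That clade contains 6 terminal taxa: Drosophila, Hordeum, Microtus, Peromyscus, Schizosaccharomyces, Tremarctos.

6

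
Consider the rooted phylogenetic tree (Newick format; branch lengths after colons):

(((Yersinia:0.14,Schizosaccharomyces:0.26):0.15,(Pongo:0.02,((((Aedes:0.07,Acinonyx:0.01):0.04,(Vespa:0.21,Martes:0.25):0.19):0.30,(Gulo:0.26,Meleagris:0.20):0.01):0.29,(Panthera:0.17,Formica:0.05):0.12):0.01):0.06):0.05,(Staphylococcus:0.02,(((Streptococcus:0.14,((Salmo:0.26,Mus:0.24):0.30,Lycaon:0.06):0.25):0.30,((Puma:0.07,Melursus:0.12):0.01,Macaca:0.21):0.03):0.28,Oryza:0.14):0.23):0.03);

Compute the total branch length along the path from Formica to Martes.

1.20

The path runs Formica → … → MRCA → … → Martes; the MRCA is the node subtending ((((Aedes,Acinonyx),(Vespa,Martes)),(Gulo,Meleagris)),(Panthera,Formica)).
Branch lengths along that path: 0.05 + 0.12 + 0.29 + 0.30 + 0.19 + 0.25 = 1.20.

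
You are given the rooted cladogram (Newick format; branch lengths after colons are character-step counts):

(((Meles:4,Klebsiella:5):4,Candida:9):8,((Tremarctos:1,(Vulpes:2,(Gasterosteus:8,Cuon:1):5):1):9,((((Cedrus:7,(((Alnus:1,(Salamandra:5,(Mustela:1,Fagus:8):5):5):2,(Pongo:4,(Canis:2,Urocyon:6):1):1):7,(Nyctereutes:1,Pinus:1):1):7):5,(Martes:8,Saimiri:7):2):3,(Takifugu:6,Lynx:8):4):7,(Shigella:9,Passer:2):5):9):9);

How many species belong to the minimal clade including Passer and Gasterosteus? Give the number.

The MRCA of Passer and Gasterosteus is the node subtending ((Tremarctos,(Vulpes,(Gasterosteus,Cuon))),((((Cedrus,(((Alnus,(Salamandra,(Mustela,Fagus))),(Pongo,(Canis,Urocyon))),(Nyctereutes,Pinus))),(Martes,Saimiri)),(Takifugu,Lynx)),(Shigella,Passer))).
That clade contains 20 terminal taxa: Alnus, Canis, Cedrus, Cuon, Fagus, Gasterosteus, Lynx, Martes, Mustela, Nyctereutes, Passer, Pinus, Pongo, Saimiri, Salamandra, Shigella, Takifugu, Tremarctos, Urocyon, Vulpes.

20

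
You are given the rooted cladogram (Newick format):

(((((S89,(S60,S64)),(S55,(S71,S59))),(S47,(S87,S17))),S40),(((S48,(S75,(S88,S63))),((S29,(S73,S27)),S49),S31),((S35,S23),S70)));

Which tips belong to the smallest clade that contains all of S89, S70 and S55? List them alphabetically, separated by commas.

S17, S23, S27, S29, S31, S35, S40, S47, S48, S49, S55, S59, S60, S63, S64, S70, S71, S73, S75, S87, S88, S89

Tracing S89: it sits inside (S89,(S60,S64)).
Tracing S70: it sits inside ((S35,S23),S70).
Tracing S55: it sits inside (S55,(S71,S59)).
The smallest clade enclosing all 3 is the whole tree (their MRCA is the root), so the answer is all 22 tips in alphabetical order.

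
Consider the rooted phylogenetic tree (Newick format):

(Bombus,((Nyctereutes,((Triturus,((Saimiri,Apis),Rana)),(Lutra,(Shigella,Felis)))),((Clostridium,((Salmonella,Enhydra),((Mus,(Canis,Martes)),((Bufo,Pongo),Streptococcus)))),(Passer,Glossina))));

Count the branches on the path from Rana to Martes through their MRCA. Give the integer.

12

The MRCA of Rana and Martes is the node subtending ((Nyctereutes,((Triturus,((Saimiri,Apis),Rana)),(Lutra,(Shigella,Felis)))),((Clostridium,((Salmonella,Enhydra),((Mus,(Canis,Martes)),((Bufo,Pongo),Streptococcus)))),(Passer,Glossina))).
From Rana up to that node: 5 branches. From Martes up to the same node: 7 branches. Total: 5 + 7 = 12.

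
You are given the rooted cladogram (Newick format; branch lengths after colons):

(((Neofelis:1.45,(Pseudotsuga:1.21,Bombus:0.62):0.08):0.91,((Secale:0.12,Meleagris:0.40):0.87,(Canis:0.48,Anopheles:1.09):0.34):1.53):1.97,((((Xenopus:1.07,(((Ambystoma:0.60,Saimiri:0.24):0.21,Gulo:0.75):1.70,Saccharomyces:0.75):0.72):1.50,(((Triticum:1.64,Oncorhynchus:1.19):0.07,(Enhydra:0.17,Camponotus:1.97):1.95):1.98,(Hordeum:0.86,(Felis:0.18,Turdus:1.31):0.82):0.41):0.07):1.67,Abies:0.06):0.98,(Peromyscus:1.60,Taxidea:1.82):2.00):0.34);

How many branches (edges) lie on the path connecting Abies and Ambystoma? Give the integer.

The MRCA of Abies and Ambystoma is the node subtending (((Xenopus,(((Ambystoma,Saimiri),Gulo),Saccharomyces)),(((Triticum,Oncorhynchus),(Enhydra,Camponotus)),(Hordeum,(Felis,Turdus)))),Abies).
From Abies up to that node: 1 branch. From Ambystoma up to the same node: 6 branches. Total: 1 + 6 = 7.

7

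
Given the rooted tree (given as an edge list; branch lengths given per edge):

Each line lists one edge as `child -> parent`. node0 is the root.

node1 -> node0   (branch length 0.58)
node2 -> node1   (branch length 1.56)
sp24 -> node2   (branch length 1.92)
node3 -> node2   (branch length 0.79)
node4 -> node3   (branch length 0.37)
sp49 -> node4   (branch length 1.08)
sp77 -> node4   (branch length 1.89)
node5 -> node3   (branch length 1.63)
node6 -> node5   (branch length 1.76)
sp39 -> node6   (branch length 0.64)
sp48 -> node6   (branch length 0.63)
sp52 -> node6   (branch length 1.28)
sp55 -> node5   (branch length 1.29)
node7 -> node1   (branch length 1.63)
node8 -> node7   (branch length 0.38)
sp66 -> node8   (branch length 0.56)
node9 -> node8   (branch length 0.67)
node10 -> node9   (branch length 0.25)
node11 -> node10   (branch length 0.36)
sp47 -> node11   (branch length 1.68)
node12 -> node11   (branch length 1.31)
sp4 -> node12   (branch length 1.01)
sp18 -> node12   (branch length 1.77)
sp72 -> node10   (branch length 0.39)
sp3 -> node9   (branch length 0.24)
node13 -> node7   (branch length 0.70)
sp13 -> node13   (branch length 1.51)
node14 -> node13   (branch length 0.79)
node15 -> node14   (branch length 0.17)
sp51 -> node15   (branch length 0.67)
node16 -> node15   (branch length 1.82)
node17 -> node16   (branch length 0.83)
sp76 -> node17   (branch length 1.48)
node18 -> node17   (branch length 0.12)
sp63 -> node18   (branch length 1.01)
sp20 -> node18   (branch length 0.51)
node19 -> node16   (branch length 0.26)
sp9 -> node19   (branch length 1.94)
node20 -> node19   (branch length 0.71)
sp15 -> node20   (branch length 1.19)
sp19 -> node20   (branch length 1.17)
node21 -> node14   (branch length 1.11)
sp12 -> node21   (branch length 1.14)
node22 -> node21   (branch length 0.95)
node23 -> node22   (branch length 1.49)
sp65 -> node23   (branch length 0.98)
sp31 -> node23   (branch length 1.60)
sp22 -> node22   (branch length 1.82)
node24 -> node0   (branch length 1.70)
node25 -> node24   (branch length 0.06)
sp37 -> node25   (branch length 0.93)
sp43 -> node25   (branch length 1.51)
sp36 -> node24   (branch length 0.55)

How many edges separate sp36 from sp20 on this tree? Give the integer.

11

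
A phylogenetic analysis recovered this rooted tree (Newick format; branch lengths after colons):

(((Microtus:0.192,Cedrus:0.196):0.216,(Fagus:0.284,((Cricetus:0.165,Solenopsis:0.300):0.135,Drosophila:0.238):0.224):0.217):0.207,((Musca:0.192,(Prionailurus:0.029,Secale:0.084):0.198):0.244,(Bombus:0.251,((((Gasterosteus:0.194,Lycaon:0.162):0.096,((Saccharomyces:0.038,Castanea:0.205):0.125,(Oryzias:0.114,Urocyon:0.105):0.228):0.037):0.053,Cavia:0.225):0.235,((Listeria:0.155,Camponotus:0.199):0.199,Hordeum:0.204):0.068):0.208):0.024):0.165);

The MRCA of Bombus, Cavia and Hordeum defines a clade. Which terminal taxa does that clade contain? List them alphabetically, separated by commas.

Bombus, Camponotus, Castanea, Cavia, Gasterosteus, Hordeum, Listeria, Lycaon, Oryzias, Saccharomyces, Urocyon

Tracing Bombus: it sits inside (Bombus,((((Gasterosteus,Lycaon),((Saccharomyces,Castanea),(Oryzias,Urocyon))),Cavia),((Listeria,Camponotus),Hordeum))).
Tracing Cavia: it sits inside (((Gasterosteus,Lycaon),((Saccharomyces,Castanea),(Oryzias,Urocyon))),Cavia).
Tracing Hordeum: it sits inside ((Listeria,Camponotus),Hordeum).
The smallest clade enclosing all 3 is (Bombus,((((Gasterosteus,Lycaon),((Saccharomyces,Castanea),(Oryzias,Urocyon))),Cavia),((Listeria,Camponotus),Hordeum))); the answer is its 11 terminal taxa in alphabetical order.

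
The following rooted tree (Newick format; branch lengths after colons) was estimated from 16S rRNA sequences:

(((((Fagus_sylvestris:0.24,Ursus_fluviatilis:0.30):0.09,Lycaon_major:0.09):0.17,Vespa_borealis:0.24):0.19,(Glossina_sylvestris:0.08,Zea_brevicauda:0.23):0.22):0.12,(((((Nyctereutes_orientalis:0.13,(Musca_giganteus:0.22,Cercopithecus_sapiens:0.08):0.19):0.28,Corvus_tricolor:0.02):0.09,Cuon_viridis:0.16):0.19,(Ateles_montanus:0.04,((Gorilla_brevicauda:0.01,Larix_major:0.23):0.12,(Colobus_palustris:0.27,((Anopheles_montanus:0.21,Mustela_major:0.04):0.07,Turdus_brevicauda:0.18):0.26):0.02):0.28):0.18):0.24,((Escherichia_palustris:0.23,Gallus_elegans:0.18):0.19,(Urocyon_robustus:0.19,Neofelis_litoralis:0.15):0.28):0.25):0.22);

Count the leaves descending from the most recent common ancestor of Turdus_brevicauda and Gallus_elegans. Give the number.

16

The MRCA of Turdus_brevicauda and Gallus_elegans is the node subtending (((((Nyctereutes_orientalis,(Musca_giganteus,Cercopithecus_sapiens)),Corvus_tricolor),Cuon_viridis),(Ateles_montanus,((Gorilla_brevicauda,Larix_major),(Colobus_palustris,((Anopheles_montanus,Mustela_major),Turdus_brevicauda))))),((Escherichia_palustris,Gallus_elegans),(Urocyon_robustus,Neofelis_litoralis))).
That clade contains 16 terminal taxa: Anopheles_montanus, Ateles_montanus, Cercopithecus_sapiens, Colobus_palustris, Corvus_tricolor, Cuon_viridis, Escherichia_palustris, Gallus_elegans, Gorilla_brevicauda, Larix_major, Musca_giganteus, Mustela_major, Neofelis_litoralis, Nyctereutes_orientalis, Turdus_brevicauda, Urocyon_robustus.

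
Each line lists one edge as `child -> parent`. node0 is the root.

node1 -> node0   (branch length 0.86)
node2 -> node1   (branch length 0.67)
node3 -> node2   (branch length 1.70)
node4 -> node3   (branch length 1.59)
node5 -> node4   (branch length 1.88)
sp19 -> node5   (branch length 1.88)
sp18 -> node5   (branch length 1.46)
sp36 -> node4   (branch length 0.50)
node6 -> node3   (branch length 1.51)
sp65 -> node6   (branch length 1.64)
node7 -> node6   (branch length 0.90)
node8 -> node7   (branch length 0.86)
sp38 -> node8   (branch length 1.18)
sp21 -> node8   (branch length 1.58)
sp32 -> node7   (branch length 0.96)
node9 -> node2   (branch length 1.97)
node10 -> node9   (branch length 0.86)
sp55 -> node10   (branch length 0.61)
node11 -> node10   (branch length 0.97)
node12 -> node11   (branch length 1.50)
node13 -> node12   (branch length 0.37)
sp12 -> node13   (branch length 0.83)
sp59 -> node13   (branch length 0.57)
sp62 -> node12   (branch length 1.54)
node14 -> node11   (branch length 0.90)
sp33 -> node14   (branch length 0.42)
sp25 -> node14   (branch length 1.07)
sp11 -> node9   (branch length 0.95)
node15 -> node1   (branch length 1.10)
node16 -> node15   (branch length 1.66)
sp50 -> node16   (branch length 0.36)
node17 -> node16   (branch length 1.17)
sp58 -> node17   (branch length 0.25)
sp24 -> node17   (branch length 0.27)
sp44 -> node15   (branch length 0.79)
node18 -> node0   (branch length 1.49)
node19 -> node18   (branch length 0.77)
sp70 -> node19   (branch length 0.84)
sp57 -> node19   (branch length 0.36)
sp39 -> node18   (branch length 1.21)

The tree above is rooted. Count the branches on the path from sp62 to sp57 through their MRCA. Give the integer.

10

The MRCA of sp62 and sp57 is the root of the tree.
From sp62 up to that node: 7 branches. From sp57 up to the same node: 3 branches. Total: 7 + 3 = 10.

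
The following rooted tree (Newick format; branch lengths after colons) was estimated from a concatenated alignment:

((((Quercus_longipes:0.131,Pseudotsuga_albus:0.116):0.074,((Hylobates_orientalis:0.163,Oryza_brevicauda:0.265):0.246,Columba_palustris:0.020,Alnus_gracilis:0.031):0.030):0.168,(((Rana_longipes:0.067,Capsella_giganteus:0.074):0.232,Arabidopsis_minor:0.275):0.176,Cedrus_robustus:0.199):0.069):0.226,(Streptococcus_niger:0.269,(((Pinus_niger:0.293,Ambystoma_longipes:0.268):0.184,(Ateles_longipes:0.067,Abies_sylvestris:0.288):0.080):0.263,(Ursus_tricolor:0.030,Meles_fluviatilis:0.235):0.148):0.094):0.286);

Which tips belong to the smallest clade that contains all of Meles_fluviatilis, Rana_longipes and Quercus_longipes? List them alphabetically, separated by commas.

Abies_sylvestris, Alnus_gracilis, Ambystoma_longipes, Arabidopsis_minor, Ateles_longipes, Capsella_giganteus, Cedrus_robustus, Columba_palustris, Hylobates_orientalis, Meles_fluviatilis, Oryza_brevicauda, Pinus_niger, Pseudotsuga_albus, Quercus_longipes, Rana_longipes, Streptococcus_niger, Ursus_tricolor

Tracing Meles_fluviatilis: it sits inside (Ursus_tricolor,Meles_fluviatilis).
Tracing Rana_longipes: it sits inside (Rana_longipes,Capsella_giganteus).
Tracing Quercus_longipes: it sits inside (Quercus_longipes,Pseudotsuga_albus).
The smallest clade enclosing all 3 is the whole tree (their MRCA is the root), so the answer is all 17 tips in alphabetical order.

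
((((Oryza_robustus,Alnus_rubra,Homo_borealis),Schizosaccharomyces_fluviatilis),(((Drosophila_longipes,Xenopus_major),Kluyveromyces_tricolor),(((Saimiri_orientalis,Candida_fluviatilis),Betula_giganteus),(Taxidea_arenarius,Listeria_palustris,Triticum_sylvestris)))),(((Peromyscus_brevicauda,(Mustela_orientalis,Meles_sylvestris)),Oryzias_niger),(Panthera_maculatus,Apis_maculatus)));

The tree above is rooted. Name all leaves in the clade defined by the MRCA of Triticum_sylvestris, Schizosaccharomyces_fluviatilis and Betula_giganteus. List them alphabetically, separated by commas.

Alnus_rubra, Betula_giganteus, Candida_fluviatilis, Drosophila_longipes, Homo_borealis, Kluyveromyces_tricolor, Listeria_palustris, Oryza_robustus, Saimiri_orientalis, Schizosaccharomyces_fluviatilis, Taxidea_arenarius, Triticum_sylvestris, Xenopus_major

Tracing Triticum_sylvestris: it sits inside (Taxidea_arenarius,Listeria_palustris,Triticum_sylvestris).
Tracing Schizosaccharomyces_fluviatilis: it sits inside ((Oryza_robustus,Alnus_rubra,Homo_borealis),Schizosaccharomyces_fluviatilis).
Tracing Betula_giganteus: it sits inside ((Saimiri_orientalis,Candida_fluviatilis),Betula_giganteus).
The smallest clade enclosing all 3 is (((Oryza_robustus,Alnus_rubra,Homo_borealis),Schizosaccharomyces_fluviatilis),(((Drosophila_longipes,Xenopus_major),Kluyveromyces_tricolor),(((Saimiri_orientalis,Candida_fluviatilis),Betula_giganteus),(Taxidea_arenarius,Listeria_palustris,Triticum_sylvestris)))); the answer is its 13 terminal taxa in alphabetical order.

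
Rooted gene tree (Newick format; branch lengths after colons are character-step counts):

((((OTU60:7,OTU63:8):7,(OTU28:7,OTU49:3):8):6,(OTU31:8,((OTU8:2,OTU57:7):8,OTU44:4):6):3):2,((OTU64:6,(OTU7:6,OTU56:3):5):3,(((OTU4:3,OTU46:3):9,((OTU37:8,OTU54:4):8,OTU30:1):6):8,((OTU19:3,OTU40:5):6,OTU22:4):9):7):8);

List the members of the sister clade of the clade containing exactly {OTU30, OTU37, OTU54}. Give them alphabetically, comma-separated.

The clade containing exactly {OTU30, OTU37, OTU54} attaches to the tree at the node subtending ((OTU4,OTU46),((OTU37,OTU54),OTU30)).
The other lineage descending from that same node — the sister group — is (OTU4,OTU46); its 2 tips in alphabetical order are the answer.

OTU4, OTU46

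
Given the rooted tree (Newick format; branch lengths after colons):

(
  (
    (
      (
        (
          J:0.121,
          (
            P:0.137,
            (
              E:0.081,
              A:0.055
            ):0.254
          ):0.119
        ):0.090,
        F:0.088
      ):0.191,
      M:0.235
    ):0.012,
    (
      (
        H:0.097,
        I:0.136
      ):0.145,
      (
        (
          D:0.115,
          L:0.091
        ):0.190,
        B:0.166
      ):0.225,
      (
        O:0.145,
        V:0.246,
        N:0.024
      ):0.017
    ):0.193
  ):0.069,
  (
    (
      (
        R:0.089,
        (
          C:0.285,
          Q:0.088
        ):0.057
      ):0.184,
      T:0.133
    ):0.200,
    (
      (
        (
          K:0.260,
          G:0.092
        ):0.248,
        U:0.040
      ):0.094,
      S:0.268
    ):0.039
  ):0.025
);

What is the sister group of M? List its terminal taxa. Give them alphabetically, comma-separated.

M attaches to the tree at the node subtending (((J,(P,(E,A))),F),M).
The other lineage descending from that same node — the sister group — is ((J,(P,(E,A))),F); its 5 tips in alphabetical order are the answer.

A, E, F, J, P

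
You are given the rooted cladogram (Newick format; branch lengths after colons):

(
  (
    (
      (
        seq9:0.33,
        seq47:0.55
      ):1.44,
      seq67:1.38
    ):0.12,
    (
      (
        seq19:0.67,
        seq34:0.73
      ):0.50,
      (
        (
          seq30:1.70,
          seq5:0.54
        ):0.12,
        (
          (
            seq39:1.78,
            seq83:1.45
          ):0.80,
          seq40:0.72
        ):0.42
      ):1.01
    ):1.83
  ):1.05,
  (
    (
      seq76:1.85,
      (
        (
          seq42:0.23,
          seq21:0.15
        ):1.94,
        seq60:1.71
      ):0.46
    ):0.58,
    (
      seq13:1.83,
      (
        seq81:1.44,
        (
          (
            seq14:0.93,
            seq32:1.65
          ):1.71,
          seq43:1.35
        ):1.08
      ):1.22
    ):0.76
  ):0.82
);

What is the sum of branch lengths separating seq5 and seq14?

The path runs seq5 → … → MRCA → … → seq14; the MRCA is the root of the tree.
Branch lengths along that path: 0.54 + 0.12 + 1.01 + 1.83 + 1.05 + 0.82 + 0.76 + 1.22 + 1.08 + 1.71 + 0.93 = 11.07.

11.07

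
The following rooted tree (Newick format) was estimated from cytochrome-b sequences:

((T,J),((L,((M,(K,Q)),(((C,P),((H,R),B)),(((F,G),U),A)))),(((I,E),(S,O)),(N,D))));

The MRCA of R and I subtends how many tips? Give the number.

The MRCA of R and I is the node subtending ((L,((M,(K,Q)),(((C,P),((H,R),B)),(((F,G),U),A)))),(((I,E),(S,O)),(N,D))).
That clade contains 19 terminal taxa: A, B, C, D, E, F, G, H, I, K, L, M, N, O, P, Q, R, S, U.

19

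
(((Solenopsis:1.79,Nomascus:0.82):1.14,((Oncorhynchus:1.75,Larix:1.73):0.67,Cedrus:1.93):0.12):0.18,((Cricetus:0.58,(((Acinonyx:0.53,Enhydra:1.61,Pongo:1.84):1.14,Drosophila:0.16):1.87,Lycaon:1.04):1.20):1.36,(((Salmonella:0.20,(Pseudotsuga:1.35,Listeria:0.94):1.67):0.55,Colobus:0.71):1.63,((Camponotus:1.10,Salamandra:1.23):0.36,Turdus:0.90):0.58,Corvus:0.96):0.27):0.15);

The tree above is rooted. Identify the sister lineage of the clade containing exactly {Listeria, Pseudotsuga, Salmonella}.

The clade containing exactly {Listeria, Pseudotsuga, Salmonella} attaches to the tree at the node subtending ((Salmonella,(Pseudotsuga,Listeria)),Colobus).
The other lineage descending from that same node — the sister group — is the single tip Colobus.

Colobus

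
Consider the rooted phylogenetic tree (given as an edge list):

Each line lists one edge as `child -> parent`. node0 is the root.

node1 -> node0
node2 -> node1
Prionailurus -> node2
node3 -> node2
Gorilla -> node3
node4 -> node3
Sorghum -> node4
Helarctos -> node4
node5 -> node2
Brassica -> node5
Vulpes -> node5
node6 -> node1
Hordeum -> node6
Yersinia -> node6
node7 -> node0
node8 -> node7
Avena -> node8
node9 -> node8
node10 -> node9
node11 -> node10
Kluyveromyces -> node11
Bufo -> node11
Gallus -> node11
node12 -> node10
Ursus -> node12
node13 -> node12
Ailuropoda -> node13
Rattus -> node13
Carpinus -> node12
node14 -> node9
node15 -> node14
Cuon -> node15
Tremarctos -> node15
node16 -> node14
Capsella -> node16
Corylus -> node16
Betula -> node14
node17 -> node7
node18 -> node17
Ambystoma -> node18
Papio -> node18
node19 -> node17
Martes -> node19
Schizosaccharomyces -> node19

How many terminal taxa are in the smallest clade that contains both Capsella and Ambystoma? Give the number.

17

The MRCA of Capsella and Ambystoma is the node subtending ((Avena,(((Kluyveromyces,Bufo,Gallus),(Ursus,(Ailuropoda,Rattus),Carpinus)),((Cuon,Tremarctos),(Capsella,Corylus),Betula))),((Ambystoma,Papio),(Martes,Schizosaccharomyces))).
That clade contains 17 terminal taxa: Ailuropoda, Ambystoma, Avena, Betula, Bufo, Capsella, Carpinus, Corylus, Cuon, Gallus, Kluyveromyces, Martes, Papio, Rattus, Schizosaccharomyces, Tremarctos, Ursus.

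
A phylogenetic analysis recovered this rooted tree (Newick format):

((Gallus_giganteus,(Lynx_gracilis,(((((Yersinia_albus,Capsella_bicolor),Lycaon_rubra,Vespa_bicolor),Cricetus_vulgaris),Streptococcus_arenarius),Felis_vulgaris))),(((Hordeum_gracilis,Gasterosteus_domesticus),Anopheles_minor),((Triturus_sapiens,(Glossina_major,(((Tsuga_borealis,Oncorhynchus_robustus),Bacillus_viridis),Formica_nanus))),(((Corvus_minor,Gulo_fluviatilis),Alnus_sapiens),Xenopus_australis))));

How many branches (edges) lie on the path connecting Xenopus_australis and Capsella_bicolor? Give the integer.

12

The MRCA of Xenopus_australis and Capsella_bicolor is the root of the tree.
From Xenopus_australis up to that node: 4 branches. From Capsella_bicolor up to the same node: 8 branches. Total: 4 + 8 = 12.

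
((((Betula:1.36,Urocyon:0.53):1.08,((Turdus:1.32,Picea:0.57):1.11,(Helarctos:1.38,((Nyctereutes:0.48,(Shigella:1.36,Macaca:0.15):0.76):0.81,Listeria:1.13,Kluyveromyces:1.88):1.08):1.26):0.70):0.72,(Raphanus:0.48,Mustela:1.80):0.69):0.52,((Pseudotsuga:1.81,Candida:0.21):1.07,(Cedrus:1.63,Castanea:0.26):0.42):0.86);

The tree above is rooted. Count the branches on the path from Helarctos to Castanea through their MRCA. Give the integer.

8

The MRCA of Helarctos and Castanea is the root of the tree.
From Helarctos up to that node: 5 branches. From Castanea up to the same node: 3 branches. Total: 5 + 3 = 8.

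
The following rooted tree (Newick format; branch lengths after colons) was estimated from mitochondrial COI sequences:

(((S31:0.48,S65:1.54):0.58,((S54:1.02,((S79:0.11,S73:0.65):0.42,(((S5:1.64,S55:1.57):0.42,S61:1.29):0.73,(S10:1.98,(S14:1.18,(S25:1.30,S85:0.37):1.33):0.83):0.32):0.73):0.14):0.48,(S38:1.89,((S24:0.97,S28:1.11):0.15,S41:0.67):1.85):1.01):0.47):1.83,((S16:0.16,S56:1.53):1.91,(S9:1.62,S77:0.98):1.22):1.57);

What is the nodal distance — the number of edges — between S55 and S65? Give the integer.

9

The MRCA of S55 and S65 is the node subtending ((S31,S65),((S54,((S79,S73),(((S5,S55),S61),(S10,(S14,(S25,S85)))))),(S38,((S24,S28),S41)))).
From S55 up to that node: 7 branches. From S65 up to the same node: 2 branches. Total: 7 + 2 = 9.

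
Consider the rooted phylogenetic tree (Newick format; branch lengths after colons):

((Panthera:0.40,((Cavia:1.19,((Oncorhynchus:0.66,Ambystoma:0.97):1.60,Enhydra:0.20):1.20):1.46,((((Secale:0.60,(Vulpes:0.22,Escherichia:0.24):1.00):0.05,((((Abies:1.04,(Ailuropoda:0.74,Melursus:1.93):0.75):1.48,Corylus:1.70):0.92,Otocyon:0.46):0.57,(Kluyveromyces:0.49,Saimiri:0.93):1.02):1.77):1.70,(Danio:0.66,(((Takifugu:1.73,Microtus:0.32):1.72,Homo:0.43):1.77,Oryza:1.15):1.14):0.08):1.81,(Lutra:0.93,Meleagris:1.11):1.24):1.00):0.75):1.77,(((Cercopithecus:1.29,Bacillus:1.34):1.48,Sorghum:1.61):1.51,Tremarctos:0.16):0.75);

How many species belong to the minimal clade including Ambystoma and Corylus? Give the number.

21

The MRCA of Ambystoma and Corylus is the node subtending ((Cavia,((Oncorhynchus,Ambystoma),Enhydra)),((((Secale,(Vulpes,Escherichia)),((((Abies,(Ailuropoda,Melursus)),Corylus),Otocyon),(Kluyveromyces,Saimiri))),(Danio,(((Takifugu,Microtus),Homo),Oryza))),(Lutra,Meleagris))).
That clade contains 21 terminal taxa: Abies, Ailuropoda, Ambystoma, Cavia, Corylus, Danio, Enhydra, Escherichia, Homo, Kluyveromyces, Lutra, Meleagris, Melursus, Microtus, Oncorhynchus, Oryza, Otocyon, Saimiri, Secale, Takifugu, Vulpes.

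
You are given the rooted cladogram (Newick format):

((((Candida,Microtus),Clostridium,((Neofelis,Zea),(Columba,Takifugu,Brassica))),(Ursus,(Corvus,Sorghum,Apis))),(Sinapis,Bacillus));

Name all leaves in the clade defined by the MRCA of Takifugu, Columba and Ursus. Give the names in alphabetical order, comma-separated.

Apis, Brassica, Candida, Clostridium, Columba, Corvus, Microtus, Neofelis, Sorghum, Takifugu, Ursus, Zea

Tracing Takifugu: it sits inside (Columba,Takifugu,Brassica).
Tracing Columba: it sits inside (Columba,Takifugu,Brassica).
Tracing Ursus: it sits inside (Ursus,(Corvus,Sorghum,Apis)).
The smallest clade enclosing all 3 is (((Candida,Microtus),Clostridium,((Neofelis,Zea),(Columba,Takifugu,Brassica))),(Ursus,(Corvus,Sorghum,Apis))); the answer is its 12 terminal taxa in alphabetical order.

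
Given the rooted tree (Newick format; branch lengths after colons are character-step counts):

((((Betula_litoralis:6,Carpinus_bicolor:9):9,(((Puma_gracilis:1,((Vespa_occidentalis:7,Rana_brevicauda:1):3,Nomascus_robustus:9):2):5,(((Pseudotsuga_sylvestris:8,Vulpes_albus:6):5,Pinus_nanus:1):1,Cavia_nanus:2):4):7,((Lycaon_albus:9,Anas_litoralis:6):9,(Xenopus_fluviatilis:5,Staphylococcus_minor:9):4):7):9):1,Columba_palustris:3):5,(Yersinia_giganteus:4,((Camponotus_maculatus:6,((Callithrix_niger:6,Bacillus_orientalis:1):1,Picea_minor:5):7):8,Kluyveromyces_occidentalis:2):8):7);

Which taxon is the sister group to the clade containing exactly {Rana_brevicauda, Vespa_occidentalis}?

Nomascus_robustus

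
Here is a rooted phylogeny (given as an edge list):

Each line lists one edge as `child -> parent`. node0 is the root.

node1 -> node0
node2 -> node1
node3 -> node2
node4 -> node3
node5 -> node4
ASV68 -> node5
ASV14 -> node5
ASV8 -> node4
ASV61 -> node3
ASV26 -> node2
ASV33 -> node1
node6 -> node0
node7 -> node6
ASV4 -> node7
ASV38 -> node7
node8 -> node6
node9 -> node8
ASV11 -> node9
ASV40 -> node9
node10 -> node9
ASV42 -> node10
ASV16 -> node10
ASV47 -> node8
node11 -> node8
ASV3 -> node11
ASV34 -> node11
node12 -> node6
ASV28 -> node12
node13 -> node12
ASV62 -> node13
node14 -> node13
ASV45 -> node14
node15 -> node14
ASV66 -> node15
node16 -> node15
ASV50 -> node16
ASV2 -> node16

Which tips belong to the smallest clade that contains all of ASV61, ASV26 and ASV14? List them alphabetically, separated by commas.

ASV14, ASV26, ASV61, ASV68, ASV8

Tracing ASV61: it sits inside (((ASV68,ASV14),ASV8),ASV61).
Tracing ASV26: it sits inside ((((ASV68,ASV14),ASV8),ASV61),ASV26).
Tracing ASV14: it sits inside (ASV68,ASV14).
The smallest clade enclosing all 3 is ((((ASV68,ASV14),ASV8),ASV61),ASV26); the answer is its 5 terminal taxa in alphabetical order.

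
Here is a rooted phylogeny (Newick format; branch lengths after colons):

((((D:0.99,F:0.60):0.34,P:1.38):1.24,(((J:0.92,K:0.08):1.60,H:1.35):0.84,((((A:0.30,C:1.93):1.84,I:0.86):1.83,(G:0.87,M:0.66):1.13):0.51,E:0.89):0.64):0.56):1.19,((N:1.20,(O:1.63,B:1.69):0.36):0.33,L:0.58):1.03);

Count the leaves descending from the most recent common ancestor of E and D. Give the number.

12

The MRCA of E and D is the node subtending (((D,F),P),(((J,K),H),((((A,C),I),(G,M)),E))).
That clade contains 12 terminal taxa: A, C, D, E, F, G, H, I, J, K, M, P.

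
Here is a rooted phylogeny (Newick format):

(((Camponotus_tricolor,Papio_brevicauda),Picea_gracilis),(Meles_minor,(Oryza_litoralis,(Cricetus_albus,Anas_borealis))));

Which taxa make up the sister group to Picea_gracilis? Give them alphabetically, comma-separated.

Camponotus_tricolor, Papio_brevicauda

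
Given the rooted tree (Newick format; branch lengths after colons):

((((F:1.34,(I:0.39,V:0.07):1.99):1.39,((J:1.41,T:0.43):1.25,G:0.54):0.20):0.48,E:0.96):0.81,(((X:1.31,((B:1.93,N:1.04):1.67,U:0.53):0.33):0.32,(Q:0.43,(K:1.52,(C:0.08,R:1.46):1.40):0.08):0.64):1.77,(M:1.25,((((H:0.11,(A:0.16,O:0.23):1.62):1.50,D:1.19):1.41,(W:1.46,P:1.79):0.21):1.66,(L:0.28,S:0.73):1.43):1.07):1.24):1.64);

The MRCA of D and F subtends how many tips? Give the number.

The MRCA of D and F is the root, so the clade is the entire tree.
That clade contains 24 terminal taxa: A, B, C, D, E, F, G, H, I, J, K, L, M, N, O, P, Q, R, S, T, U, V, W, X.

24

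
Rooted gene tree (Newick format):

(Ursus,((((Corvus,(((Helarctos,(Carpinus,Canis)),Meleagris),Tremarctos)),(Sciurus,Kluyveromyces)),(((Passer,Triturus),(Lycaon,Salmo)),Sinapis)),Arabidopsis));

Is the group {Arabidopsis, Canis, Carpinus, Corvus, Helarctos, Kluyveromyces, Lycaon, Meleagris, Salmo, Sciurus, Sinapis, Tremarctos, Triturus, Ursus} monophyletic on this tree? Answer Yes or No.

No

The MRCA of the listed taxa is the root, so the smallest clade containing them is the whole tree.
That clade also contains Passer, which is not in the proposed group, so the group is not monophyletic.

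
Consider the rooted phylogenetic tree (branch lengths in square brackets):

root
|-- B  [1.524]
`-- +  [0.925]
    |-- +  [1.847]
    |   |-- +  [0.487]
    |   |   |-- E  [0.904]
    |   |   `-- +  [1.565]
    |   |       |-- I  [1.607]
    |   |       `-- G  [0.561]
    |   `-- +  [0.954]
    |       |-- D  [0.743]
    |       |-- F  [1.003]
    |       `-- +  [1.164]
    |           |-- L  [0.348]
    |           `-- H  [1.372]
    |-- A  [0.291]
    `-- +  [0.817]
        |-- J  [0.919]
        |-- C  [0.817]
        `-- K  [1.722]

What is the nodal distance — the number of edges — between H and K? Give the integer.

The MRCA of H and K is the node subtending (((E,(I,G)),(D,F,(L,H))),A,(J,C,K)).
From H up to that node: 4 branches. From K up to the same node: 2 branches. Total: 4 + 2 = 6.

6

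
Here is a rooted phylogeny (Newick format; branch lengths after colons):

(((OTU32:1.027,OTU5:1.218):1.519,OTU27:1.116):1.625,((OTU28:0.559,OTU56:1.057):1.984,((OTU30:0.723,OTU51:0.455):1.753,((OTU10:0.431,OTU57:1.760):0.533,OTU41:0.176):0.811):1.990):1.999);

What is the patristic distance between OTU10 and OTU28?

The path runs OTU10 → … → MRCA → … → OTU28; the MRCA is the node subtending ((OTU28,OTU56),((OTU30,OTU51),((OTU10,OTU57),OTU41))).
Branch lengths along that path: 0.431 + 0.533 + 0.811 + 1.990 + 1.984 + 0.559 = 6.308.

6.308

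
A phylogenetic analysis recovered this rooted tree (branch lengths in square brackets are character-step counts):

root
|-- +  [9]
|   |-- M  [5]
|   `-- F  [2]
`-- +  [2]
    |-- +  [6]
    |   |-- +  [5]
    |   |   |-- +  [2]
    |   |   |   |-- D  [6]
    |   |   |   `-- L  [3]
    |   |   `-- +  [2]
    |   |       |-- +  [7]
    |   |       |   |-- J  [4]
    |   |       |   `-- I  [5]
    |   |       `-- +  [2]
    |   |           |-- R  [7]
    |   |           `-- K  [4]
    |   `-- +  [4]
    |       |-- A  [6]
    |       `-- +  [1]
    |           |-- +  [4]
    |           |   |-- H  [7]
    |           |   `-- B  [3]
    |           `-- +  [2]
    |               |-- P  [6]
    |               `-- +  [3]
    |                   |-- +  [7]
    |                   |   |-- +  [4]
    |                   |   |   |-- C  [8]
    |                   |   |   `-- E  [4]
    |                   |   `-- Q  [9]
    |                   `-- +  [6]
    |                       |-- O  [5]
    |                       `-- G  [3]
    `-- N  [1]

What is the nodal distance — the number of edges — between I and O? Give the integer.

10

The MRCA of I and O is the node subtending (((D,L),((J,I),(R,K))),(A,((H,B),(P,(((C,E),Q),(O,G)))))).
From I up to that node: 4 branches. From O up to the same node: 6 branches. Total: 4 + 6 = 10.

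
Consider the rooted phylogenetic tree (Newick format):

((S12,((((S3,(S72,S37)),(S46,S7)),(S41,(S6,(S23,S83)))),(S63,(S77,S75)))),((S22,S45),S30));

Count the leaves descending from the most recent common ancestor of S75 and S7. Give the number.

12

The MRCA of S75 and S7 is the node subtending ((((S3,(S72,S37)),(S46,S7)),(S41,(S6,(S23,S83)))),(S63,(S77,S75))).
That clade contains 12 terminal taxa: S23, S3, S37, S41, S46, S6, S63, S7, S72, S75, S77, S83.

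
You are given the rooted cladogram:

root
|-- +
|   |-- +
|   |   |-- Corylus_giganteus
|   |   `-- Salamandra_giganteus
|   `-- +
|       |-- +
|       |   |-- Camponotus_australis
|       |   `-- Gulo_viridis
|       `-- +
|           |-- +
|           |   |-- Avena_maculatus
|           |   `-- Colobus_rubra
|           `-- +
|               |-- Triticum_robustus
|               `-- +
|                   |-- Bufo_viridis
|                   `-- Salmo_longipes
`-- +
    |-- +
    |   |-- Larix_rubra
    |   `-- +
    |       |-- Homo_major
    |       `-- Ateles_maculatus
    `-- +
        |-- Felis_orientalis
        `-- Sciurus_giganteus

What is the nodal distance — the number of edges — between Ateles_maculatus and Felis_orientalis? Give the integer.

The MRCA of Ateles_maculatus and Felis_orientalis is the node subtending ((Larix_rubra,(Homo_major,Ateles_maculatus)),(Felis_orientalis,Sciurus_giganteus)).
From Ateles_maculatus up to that node: 3 branches. From Felis_orientalis up to the same node: 2 branches. Total: 3 + 2 = 5.

5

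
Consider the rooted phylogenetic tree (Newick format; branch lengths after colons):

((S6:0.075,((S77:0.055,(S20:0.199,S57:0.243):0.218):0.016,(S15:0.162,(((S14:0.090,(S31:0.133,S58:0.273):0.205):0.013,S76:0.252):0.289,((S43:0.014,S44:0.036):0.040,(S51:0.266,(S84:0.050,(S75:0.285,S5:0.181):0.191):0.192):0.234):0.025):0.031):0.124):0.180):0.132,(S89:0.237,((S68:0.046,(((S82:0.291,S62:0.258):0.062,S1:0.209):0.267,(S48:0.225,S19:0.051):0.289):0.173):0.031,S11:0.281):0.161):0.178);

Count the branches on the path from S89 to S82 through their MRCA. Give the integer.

7

The MRCA of S89 and S82 is the node subtending (S89,((S68,(((S82,S62),S1),(S48,S19))),S11)).
From S89 up to that node: 1 branch. From S82 up to the same node: 6 branches. Total: 1 + 6 = 7.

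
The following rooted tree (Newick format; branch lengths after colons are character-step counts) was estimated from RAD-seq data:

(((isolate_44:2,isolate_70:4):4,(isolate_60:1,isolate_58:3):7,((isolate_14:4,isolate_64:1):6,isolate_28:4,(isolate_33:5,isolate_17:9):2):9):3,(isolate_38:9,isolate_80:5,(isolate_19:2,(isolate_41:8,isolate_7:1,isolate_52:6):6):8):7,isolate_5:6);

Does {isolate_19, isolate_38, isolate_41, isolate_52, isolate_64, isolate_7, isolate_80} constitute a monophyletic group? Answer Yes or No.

No

The MRCA of the listed taxa is the root, so the smallest clade containing them is the whole tree.
That clade also contains isolate_14, isolate_17, isolate_28, isolate_33, isolate_44, isolate_5, isolate_58, isolate_60, isolate_70, which are not in the proposed group, so the group is not monophyletic.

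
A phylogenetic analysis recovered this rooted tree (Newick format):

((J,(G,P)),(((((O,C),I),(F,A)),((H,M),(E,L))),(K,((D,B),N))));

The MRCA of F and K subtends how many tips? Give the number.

The MRCA of F and K is the node subtending (((((O,C),I),(F,A)),((H,M),(E,L))),(K,((D,B),N))).
That clade contains 13 terminal taxa: A, B, C, D, E, F, H, I, K, L, M, N, O.

13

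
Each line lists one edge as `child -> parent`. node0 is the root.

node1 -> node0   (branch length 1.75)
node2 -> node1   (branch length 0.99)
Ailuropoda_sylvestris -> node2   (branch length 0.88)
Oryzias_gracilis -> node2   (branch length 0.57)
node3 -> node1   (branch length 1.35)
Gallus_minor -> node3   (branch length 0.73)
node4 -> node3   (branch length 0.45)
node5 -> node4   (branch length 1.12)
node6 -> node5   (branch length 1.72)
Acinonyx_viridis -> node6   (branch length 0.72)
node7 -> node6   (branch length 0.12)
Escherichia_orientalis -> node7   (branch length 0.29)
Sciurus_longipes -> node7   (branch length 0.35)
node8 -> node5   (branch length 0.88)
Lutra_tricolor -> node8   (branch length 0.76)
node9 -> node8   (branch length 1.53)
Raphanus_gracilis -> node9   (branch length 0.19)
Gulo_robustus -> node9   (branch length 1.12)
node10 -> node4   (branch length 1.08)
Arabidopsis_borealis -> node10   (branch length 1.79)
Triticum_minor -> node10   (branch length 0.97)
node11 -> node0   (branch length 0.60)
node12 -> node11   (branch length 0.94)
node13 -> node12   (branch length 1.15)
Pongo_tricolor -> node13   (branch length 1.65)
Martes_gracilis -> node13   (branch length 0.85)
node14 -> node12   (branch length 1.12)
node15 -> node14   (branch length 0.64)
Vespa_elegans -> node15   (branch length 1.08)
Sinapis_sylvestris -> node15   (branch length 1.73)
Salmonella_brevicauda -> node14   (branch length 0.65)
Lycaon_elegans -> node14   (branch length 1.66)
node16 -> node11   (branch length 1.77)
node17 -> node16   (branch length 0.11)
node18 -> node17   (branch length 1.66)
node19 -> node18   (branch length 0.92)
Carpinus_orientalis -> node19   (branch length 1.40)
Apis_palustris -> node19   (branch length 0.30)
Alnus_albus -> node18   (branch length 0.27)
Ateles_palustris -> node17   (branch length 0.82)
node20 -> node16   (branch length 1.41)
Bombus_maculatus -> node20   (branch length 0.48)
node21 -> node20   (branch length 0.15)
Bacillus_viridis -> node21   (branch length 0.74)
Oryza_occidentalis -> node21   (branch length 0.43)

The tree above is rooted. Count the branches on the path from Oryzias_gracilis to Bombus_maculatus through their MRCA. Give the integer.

7

The MRCA of Oryzias_gracilis and Bombus_maculatus is the root of the tree.
From Oryzias_gracilis up to that node: 3 branches. From Bombus_maculatus up to the same node: 4 branches. Total: 3 + 4 = 7.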